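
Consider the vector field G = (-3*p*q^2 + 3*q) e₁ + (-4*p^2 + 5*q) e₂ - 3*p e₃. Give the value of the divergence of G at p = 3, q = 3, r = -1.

-22

∂G₁/∂p = -3*q^2
∂G₂/∂q = 5
∂G₃/∂r = 0
∇·G = -3*q^2 + 5
At (3, 3, -1): -22.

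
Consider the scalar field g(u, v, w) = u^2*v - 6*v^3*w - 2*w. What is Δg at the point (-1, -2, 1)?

68

∂²g/∂u² = 2*v
∂²g/∂v² = -36*v*w
∂²g/∂w² = 0
∇²g = -36*v*w + 2*v
At (-1, -2, 1): 68.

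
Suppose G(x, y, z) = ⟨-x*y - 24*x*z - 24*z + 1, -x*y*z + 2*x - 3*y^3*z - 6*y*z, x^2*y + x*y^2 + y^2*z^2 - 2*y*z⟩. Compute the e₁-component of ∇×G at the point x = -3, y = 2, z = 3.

(∇×G)_1 = ∂G₃/∂y − ∂G₂/∂z
= x^2 + 2*x*y + 2*y*z^2 - 2*z − (-x*y - 3*y^3 - 6*y)
= x^2 + 3*x*y + 3*y^3 + 2*y*z^2 + 6*y - 2*z
At (-3, 2, 3): 57.

57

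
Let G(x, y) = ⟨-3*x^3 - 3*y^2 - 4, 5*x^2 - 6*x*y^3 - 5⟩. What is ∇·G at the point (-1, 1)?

∂G₁/∂x = -9*x^2
∂G₂/∂y = -18*x*y^2
∇·G = -9*x^2 - 18*x*y^2
At (-1, 1): 9.

9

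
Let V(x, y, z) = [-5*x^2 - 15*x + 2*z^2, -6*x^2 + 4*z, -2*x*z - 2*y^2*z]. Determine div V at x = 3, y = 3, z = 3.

-69

∂V₁/∂x = -10*x - 15
∂V₂/∂y = 0
∂V₃/∂z = -2*x - 2*y^2
∇·V = -12*x - 2*y^2 - 15
At (3, 3, 3): -69.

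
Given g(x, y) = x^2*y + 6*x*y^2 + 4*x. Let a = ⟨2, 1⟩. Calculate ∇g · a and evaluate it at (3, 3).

∂g/∂x = 2*x*y + 6*y^2 + 4
∂g/∂y = x^2 + 12*x*y
∇g at (3, 3) = (76, 117)
∇g · a = (76)(2) + (117)(1) = 269

269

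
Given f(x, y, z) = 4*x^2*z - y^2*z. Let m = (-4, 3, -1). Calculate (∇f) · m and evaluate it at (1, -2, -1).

20

∂f/∂x = 8*x*z
∂f/∂y = -2*y*z
∂f/∂z = 4*x^2 - y^2
∇f at (1, -2, -1) = (-8, -4, 0)
∇f · m = (-8)(-4) + (-4)(3) + (0)(-1) = 20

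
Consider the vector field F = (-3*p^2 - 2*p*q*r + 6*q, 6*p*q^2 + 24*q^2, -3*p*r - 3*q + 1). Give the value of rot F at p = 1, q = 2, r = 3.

(-3, 5, 24)

(∇×F)₁ = ∂F₃/∂q − ∂F₂/∂r = -3
(∇×F)₂ = ∂F₁/∂r − ∂F₃/∂p = -2*p*q + 3*r
(∇×F)₃ = ∂F₂/∂p − ∂F₁/∂q = 2*p*r + 6*q^2 - 6
∇×F = (-3, -2*p*q + 3*r, 2*p*r + 6*q^2 - 6)
At (1, 2, 3): (-3, 5, 24).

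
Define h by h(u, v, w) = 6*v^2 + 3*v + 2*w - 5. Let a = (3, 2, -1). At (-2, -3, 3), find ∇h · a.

∂h/∂u = 0
∂h/∂v = 12*v + 3
∂h/∂w = 2
∇h at (-2, -3, 3) = (0, -33, 2)
∇h · a = (0)(3) + (-33)(2) + (2)(-1) = -68

-68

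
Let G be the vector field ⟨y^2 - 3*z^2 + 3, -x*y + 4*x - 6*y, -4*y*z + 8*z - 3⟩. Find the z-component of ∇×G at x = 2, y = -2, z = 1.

10

(∇×G)_3 = ∂G₂/∂x − ∂G₁/∂y
= -y + 4 − (2*y)
= -3*y + 4
At (2, -2, 1): 10.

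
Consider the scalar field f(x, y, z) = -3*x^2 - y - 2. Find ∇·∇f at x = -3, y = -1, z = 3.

-6

∂²f/∂x² = -6
∂²f/∂y² = 0
∂²f/∂z² = 0
∇²f = -6
At (-3, -1, 3): -6.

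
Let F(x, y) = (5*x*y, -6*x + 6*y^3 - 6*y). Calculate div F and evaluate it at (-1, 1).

17

∂F₁/∂x = 5*y
∂F₂/∂y = 18*y^2 - 6
∇·F = 18*y^2 + 5*y - 6
At (-1, 1): 17.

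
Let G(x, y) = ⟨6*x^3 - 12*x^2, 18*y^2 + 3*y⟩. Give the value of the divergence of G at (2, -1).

∂G₁/∂x = 18*x^2 - 24*x
∂G₂/∂y = 36*y + 3
∇·G = 18*x^2 - 24*x + 36*y + 3
At (2, -1): -9.

-9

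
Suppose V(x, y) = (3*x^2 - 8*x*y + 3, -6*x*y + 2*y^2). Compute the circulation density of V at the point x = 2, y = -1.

∂V₂/∂x = -6*y
∂V₁/∂y = -8*x
Scalar curl = 8*x - 6*y
At (2, -1): 22.

22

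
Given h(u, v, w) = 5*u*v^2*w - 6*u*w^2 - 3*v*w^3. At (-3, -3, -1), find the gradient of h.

∂h/∂u = 5*v^2*w - 6*w^2
∂h/∂v = 10*u*v*w - 3*w^3
∂h/∂w = 5*u*v^2 - 12*u*w - 9*v*w^2
∇h = (5*v^2*w - 6*w^2, 10*u*v*w - 3*w^3, 5*u*v^2 - 12*u*w - 9*v*w^2)
At (-3, -3, -1): (-51, -87, -144).

(-51, -87, -144)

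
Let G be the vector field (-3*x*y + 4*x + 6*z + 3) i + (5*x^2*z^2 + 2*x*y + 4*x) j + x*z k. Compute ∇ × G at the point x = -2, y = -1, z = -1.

(∇×G)₁ = ∂G₃/∂y − ∂G₂/∂z = -10*x^2*z
(∇×G)₂ = ∂G₁/∂z − ∂G₃/∂x = -z + 6
(∇×G)₃ = ∂G₂/∂x − ∂G₁/∂y = 10*x*z^2 + 3*x + 2*y + 4
∇×G = (-10*x^2*z, -z + 6, 10*x*z^2 + 3*x + 2*y + 4)
At (-2, -1, -1): (40, 7, -24).

(40, 7, -24)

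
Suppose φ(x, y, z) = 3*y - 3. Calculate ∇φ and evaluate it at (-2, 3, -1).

∂φ/∂x = 0
∂φ/∂y = 3
∂φ/∂z = 0
∇φ = (0, 3, 0)
At (-2, 3, -1): (0, 3, 0).

(0, 3, 0)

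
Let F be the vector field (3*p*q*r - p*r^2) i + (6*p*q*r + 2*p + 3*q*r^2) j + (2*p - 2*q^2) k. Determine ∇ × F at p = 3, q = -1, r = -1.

(16, -5, 17)

(∇×F)₁ = ∂F₃/∂q − ∂F₂/∂r = -6*p*q - 6*q*r - 4*q
(∇×F)₂ = ∂F₁/∂r − ∂F₃/∂p = 3*p*q - 2*p*r - 2
(∇×F)₃ = ∂F₂/∂p − ∂F₁/∂q = -3*p*r + 6*q*r + 2
∇×F = (-6*p*q - 6*q*r - 4*q, 3*p*q - 2*p*r - 2, -3*p*r + 6*q*r + 2)
At (3, -1, -1): (16, -5, 17).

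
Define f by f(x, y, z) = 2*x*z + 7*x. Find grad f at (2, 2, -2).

∂f/∂x = 2*z + 7
∂f/∂y = 0
∂f/∂z = 2*x
∇f = (2*z + 7, 0, 2*x)
At (2, 2, -2): (3, 0, 4).

(3, 0, 4)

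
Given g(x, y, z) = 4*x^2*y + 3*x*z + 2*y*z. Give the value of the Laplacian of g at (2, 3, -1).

∂²g/∂x² = 8*y
∂²g/∂y² = 0
∂²g/∂z² = 0
∇²g = 8*y
At (2, 3, -1): 24.

24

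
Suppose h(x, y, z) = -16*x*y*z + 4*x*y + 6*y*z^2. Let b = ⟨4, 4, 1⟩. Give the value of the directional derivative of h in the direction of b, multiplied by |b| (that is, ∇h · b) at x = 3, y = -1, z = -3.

∂h/∂x = -16*y*z + 4*y
∂h/∂y = -16*x*z + 4*x + 6*z^2
∂h/∂z = -16*x*y + 12*y*z
∇h at (3, -1, -3) = (-52, 210, 84)
∇h · b = (-52)(4) + (210)(4) + (84)(1) = 716

716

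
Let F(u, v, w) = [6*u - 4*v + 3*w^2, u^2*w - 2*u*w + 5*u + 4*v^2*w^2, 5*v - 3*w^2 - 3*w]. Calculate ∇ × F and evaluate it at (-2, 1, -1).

(5, -6, 15)

(∇×F)₁ = ∂F₃/∂v − ∂F₂/∂w = -u^2 + 2*u - 8*v^2*w + 5
(∇×F)₂ = ∂F₁/∂w − ∂F₃/∂u = 6*w
(∇×F)₃ = ∂F₂/∂u − ∂F₁/∂v = 2*u*w - 2*w + 9
∇×F = (-u^2 + 2*u - 8*v^2*w + 5, 6*w, 2*u*w - 2*w + 9)
At (-2, 1, -1): (5, -6, 15).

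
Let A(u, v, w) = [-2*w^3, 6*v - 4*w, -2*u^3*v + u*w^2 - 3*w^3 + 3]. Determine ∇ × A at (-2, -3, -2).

(20, -100, 0)

(∇×A)₁ = ∂A₃/∂v − ∂A₂/∂w = -2*u^3 + 4
(∇×A)₂ = ∂A₁/∂w − ∂A₃/∂u = 6*u^2*v - 7*w^2
(∇×A)₃ = ∂A₂/∂u − ∂A₁/∂v = 0
∇×A = (-2*u^3 + 4, 6*u^2*v - 7*w^2, 0)
At (-2, -3, -2): (20, -100, 0).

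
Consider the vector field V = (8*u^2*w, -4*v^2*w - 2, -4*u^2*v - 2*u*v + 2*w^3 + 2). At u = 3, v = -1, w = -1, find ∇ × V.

(∇×V)₁ = ∂V₃/∂v − ∂V₂/∂w = -4*u^2 - 2*u + 4*v^2
(∇×V)₂ = ∂V₁/∂w − ∂V₃/∂u = 8*u^2 + 8*u*v + 2*v
(∇×V)₃ = ∂V₂/∂u − ∂V₁/∂v = 0
∇×V = (-4*u^2 - 2*u + 4*v^2, 8*u^2 + 8*u*v + 2*v, 0)
At (3, -1, -1): (-38, 46, 0).

(-38, 46, 0)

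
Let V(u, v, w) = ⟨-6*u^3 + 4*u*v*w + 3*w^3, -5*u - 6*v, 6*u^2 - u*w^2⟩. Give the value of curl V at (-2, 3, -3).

(0, 90, -29)

(∇×V)₁ = ∂V₃/∂v − ∂V₂/∂w = 0
(∇×V)₂ = ∂V₁/∂w − ∂V₃/∂u = 4*u*v - 12*u + 10*w^2
(∇×V)₃ = ∂V₂/∂u − ∂V₁/∂v = -4*u*w - 5
∇×V = (0, 4*u*v - 12*u + 10*w^2, -4*u*w - 5)
At (-2, 3, -3): (0, 90, -29).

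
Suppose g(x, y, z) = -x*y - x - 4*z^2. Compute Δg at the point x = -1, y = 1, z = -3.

-8

∂²g/∂x² = 0
∂²g/∂y² = 0
∂²g/∂z² = -8
∇²g = -8
At (-1, 1, -3): -8.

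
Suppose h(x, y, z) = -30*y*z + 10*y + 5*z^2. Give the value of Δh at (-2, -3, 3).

10

∂²h/∂x² = 0
∂²h/∂y² = 0
∂²h/∂z² = 10
∇²h = 10
At (-2, -3, 3): 10.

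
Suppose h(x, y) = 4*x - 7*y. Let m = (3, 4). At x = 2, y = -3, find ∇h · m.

-16

∂h/∂x = 4
∂h/∂y = -7
∇h at (2, -3) = (4, -7)
∇h · m = (4)(3) + (-7)(4) = -16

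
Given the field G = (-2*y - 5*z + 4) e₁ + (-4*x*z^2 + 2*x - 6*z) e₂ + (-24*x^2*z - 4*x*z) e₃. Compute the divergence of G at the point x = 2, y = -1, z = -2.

-104

∂G₁/∂x = 0
∂G₂/∂y = 0
∂G₃/∂z = -24*x^2 - 4*x
∇·G = -24*x^2 - 4*x
At (2, -1, -2): -104.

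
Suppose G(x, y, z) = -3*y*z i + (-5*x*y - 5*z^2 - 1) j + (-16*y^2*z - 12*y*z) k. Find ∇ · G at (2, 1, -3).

-38

∂G₁/∂x = 0
∂G₂/∂y = -5*x
∂G₃/∂z = -16*y^2 - 12*y
∇·G = -5*x - 16*y^2 - 12*y
At (2, 1, -3): -38.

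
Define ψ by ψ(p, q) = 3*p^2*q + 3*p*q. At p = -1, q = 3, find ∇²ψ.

∂²ψ/∂p² = 6*q
∂²ψ/∂q² = 0
∇²ψ = 6*q
At (-1, 3): 18.

18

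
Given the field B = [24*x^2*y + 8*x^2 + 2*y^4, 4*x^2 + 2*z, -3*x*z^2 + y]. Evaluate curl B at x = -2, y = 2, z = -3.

(∇×B)₁ = ∂B₃/∂y − ∂B₂/∂z = -1
(∇×B)₂ = ∂B₁/∂z − ∂B₃/∂x = 3*z^2
(∇×B)₃ = ∂B₂/∂x − ∂B₁/∂y = -24*x^2 + 8*x - 8*y^3
∇×B = (-1, 3*z^2, -24*x^2 + 8*x - 8*y^3)
At (-2, 2, -3): (-1, 27, -176).

(-1, 27, -176)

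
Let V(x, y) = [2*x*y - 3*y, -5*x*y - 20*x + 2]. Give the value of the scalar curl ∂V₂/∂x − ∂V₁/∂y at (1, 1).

-24

∂V₂/∂x = -5*y - 20
∂V₁/∂y = 2*x - 3
Scalar curl = -2*x - 5*y - 17
At (1, 1): -24.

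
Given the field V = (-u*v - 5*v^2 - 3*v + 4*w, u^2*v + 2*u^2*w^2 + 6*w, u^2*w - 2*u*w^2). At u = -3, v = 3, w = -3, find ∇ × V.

(∇×V)₁ = ∂V₃/∂v − ∂V₂/∂w = -4*u^2*w - 6
(∇×V)₂ = ∂V₁/∂w − ∂V₃/∂u = -2*u*w + 2*w^2 + 4
(∇×V)₃ = ∂V₂/∂u − ∂V₁/∂v = 2*u*v + 4*u*w^2 + u + 10*v + 3
∇×V = (-4*u^2*w - 6, -2*u*w + 2*w^2 + 4, 2*u*v + 4*u*w^2 + u + 10*v + 3)
At (-3, 3, -3): (102, 4, -96).

(102, 4, -96)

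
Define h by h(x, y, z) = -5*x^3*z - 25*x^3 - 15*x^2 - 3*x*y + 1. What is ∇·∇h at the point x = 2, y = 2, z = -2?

∂²h/∂x² = -30*(x*z + 5*x + 1)
∂²h/∂y² = 0
∂²h/∂z² = 0
∇²h = -30*x*z - 150*x - 30
At (2, 2, -2): -210.

-210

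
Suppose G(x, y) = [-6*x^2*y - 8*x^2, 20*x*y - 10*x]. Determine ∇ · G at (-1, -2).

∂G₁/∂x = -12*x*y - 16*x
∂G₂/∂y = 20*x
∇·G = -12*x*y + 4*x
At (-1, -2): -28.

-28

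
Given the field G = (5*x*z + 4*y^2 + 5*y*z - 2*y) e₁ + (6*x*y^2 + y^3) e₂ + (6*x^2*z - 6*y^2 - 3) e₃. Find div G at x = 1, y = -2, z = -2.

∂G₁/∂x = 5*z
∂G₂/∂y = 12*x*y + 3*y^2
∂G₃/∂z = 6*x^2
∇·G = 6*x^2 + 12*x*y + 3*y^2 + 5*z
At (1, -2, -2): -16.

-16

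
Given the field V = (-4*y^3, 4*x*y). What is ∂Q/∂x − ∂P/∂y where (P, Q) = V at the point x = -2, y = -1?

∂V₂/∂x = 4*y
∂V₁/∂y = -12*y^2
Scalar curl = 12*y^2 + 4*y
At (-2, -1): 8.

8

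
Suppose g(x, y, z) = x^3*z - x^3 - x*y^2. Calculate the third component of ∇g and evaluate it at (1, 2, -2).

1

(∇g)_3 = ∂g/∂z = x^3
At (1, 2, -2): 1.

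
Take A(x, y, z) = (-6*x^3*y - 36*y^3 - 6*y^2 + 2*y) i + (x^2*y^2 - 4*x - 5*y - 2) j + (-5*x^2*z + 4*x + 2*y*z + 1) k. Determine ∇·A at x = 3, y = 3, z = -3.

∂A₁/∂x = -18*x^2*y
∂A₂/∂y = 2*x^2*y - 5
∂A₃/∂z = -5*x^2 + 2*y
∇·A = -16*x^2*y - 5*x^2 + 2*y - 5
At (3, 3, -3): -476.

-476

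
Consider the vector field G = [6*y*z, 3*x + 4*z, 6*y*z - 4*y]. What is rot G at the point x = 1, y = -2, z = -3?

(-26, -12, 21)

(∇×G)₁ = ∂G₃/∂y − ∂G₂/∂z = 6*z - 8
(∇×G)₂ = ∂G₁/∂z − ∂G₃/∂x = 6*y
(∇×G)₃ = ∂G₂/∂x − ∂G₁/∂y = -6*z + 3
∇×G = (6*z - 8, 6*y, -6*z + 3)
At (1, -2, -3): (-26, -12, 21).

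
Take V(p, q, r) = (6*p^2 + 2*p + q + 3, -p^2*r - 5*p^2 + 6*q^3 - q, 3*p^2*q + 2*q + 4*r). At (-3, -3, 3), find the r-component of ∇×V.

47

(∇×V)_3 = ∂V₂/∂p − ∂V₁/∂q
= -2*p*r - 10*p − (1)
= -2*p*r - 10*p - 1
At (-3, -3, 3): 47.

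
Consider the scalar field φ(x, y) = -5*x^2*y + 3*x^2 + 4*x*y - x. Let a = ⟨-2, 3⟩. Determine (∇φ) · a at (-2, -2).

38

∂φ/∂x = -10*x*y + 6*x + 4*y - 1
∂φ/∂y = -5*x^2 + 4*x
∇φ at (-2, -2) = (-61, -28)
∇φ · a = (-61)(-2) + (-28)(3) = 38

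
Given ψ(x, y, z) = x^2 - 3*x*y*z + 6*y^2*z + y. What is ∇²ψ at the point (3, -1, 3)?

38

∂²ψ/∂x² = 2
∂²ψ/∂y² = 12*z
∂²ψ/∂z² = 0
∇²ψ = 12*z + 2
At (3, -1, 3): 38.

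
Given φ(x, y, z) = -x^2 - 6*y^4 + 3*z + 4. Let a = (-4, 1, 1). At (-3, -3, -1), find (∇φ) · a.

627

∂φ/∂x = -2*x
∂φ/∂y = -24*y^3
∂φ/∂z = 3
∇φ at (-3, -3, -1) = (6, 648, 3)
∇φ · a = (6)(-4) + (648)(1) + (3)(1) = 627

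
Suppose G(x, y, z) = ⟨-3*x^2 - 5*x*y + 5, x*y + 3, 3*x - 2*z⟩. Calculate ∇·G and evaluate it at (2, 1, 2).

-17

∂G₁/∂x = -6*x - 5*y
∂G₂/∂y = x
∂G₃/∂z = -2
∇·G = -5*x - 5*y - 2
At (2, 1, 2): -17.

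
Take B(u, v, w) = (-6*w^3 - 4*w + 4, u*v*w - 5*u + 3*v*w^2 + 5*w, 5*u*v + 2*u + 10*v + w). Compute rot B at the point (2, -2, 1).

(31, -14, -7)

(∇×B)₁ = ∂B₃/∂v − ∂B₂/∂w = -u*v + 5*u - 6*v*w + 5
(∇×B)₂ = ∂B₁/∂w − ∂B₃/∂u = -5*v - 18*w^2 - 6
(∇×B)₃ = ∂B₂/∂u − ∂B₁/∂v = v*w - 5
∇×B = (-u*v + 5*u - 6*v*w + 5, -5*v - 18*w^2 - 6, v*w - 5)
At (2, -2, 1): (31, -14, -7).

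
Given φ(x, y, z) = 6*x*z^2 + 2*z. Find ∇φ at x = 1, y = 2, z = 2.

(24, 0, 26)

∂φ/∂x = 6*z^2
∂φ/∂y = 0
∂φ/∂z = 12*x*z + 2
∇φ = (6*z^2, 0, 12*x*z + 2)
At (1, 2, 2): (24, 0, 26).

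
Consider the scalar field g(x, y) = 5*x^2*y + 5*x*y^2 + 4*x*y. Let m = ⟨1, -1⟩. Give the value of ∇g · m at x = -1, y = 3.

∂g/∂x = 10*x*y + 5*y^2 + 4*y
∂g/∂y = 5*x^2 + 10*x*y + 4*x
∇g at (-1, 3) = (27, -29)
∇g · m = (27)(1) + (-29)(-1) = 56

56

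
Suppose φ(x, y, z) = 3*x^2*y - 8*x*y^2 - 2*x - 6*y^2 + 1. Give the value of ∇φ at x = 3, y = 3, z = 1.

(-20, -153, 0)

∂φ/∂x = 6*x*y - 8*y^2 - 2
∂φ/∂y = 3*x^2 - 16*x*y - 12*y
∂φ/∂z = 0
∇φ = (6*x*y - 8*y^2 - 2, 3*x^2 - 16*x*y - 12*y, 0)
At (3, 3, 1): (-20, -153, 0).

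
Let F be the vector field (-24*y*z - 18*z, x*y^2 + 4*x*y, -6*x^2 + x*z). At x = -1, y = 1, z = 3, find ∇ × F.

(∇×F)₁ = ∂F₃/∂y − ∂F₂/∂z = 0
(∇×F)₂ = ∂F₁/∂z − ∂F₃/∂x = 12*x - 24*y - z - 18
(∇×F)₃ = ∂F₂/∂x − ∂F₁/∂y = y^2 + 4*y + 24*z
∇×F = (0, 12*x - 24*y - z - 18, y^2 + 4*y + 24*z)
At (-1, 1, 3): (0, -57, 77).

(0, -57, 77)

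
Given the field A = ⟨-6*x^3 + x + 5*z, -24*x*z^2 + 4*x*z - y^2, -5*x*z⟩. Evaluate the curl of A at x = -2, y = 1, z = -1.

(∇×A)₁ = ∂A₃/∂y − ∂A₂/∂z = 48*x*z - 4*x
(∇×A)₂ = ∂A₁/∂z − ∂A₃/∂x = 5*z + 5
(∇×A)₃ = ∂A₂/∂x − ∂A₁/∂y = -24*z^2 + 4*z
∇×A = (48*x*z - 4*x, 5*z + 5, -24*z^2 + 4*z)
At (-2, 1, -1): (104, 0, -28).

(104, 0, -28)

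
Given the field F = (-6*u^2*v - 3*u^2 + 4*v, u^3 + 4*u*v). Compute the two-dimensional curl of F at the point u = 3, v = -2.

69

∂F₂/∂u = 3*u^2 + 4*v
∂F₁/∂v = -6*u^2 + 4
Scalar curl = 9*u^2 + 4*v - 4
At (3, -2): 69.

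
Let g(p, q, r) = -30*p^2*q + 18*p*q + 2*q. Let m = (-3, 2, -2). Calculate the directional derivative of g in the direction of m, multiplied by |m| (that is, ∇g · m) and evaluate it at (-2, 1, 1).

-722

∂g/∂p = -60*p*q + 18*q
∂g/∂q = -30*p^2 + 18*p + 2
∂g/∂r = 0
∇g at (-2, 1, 1) = (138, -154, 0)
∇g · m = (138)(-3) + (-154)(2) + (0)(-2) = -722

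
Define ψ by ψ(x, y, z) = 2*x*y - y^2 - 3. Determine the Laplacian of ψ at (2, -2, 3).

-2

∂²ψ/∂x² = 0
∂²ψ/∂y² = -2
∂²ψ/∂z² = 0
∇²ψ = -2
At (2, -2, 3): -2.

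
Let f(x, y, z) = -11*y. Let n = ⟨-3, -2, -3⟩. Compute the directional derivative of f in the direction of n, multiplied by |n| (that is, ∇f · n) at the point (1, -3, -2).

∂f/∂x = 0
∂f/∂y = -11
∂f/∂z = 0
∇f at (1, -3, -2) = (0, -11, 0)
∇f · n = (0)(-3) + (-11)(-2) + (0)(-3) = 22

22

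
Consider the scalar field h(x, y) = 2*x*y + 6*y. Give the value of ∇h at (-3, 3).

∂h/∂x = 2*y
∂h/∂y = 2*x + 6
∇h = (2*y, 2*x + 6)
At (-3, 3): (6, 0).

(6, 0)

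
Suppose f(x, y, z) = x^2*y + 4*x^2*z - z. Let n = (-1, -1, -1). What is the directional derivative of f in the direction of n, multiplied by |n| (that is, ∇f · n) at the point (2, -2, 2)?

-43

∂f/∂x = 2*x*y + 8*x*z
∂f/∂y = x^2
∂f/∂z = 4*x^2 - 1
∇f at (2, -2, 2) = (24, 4, 15)
∇f · n = (24)(-1) + (4)(-1) + (15)(-1) = -43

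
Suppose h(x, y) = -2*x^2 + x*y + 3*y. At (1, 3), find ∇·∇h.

∂²h/∂x² = -4
∂²h/∂y² = 0
∇²h = -4
At (1, 3): -4.

-4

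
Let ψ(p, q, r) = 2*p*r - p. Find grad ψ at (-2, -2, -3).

∂ψ/∂p = 2*r - 1
∂ψ/∂q = 0
∂ψ/∂r = 2*p
∇ψ = (2*r - 1, 0, 2*p)
At (-2, -2, -3): (-7, 0, -4).

(-7, 0, -4)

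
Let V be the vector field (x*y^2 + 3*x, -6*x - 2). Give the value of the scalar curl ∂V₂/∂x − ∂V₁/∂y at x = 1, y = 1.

-8

∂V₂/∂x = -6
∂V₁/∂y = 2*x*y
Scalar curl = -2*x*y - 6
At (1, 1): -8.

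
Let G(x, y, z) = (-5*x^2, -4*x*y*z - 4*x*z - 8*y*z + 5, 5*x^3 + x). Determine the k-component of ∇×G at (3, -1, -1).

(∇×G)_3 = ∂G₂/∂x − ∂G₁/∂y
= -4*y*z - 4*z − (0)
= -4*y*z - 4*z
At (3, -1, -1): 0.

0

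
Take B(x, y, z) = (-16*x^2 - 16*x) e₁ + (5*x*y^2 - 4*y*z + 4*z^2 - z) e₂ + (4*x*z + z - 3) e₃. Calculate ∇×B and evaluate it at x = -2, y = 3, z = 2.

(-3, -8, 45)

(∇×B)₁ = ∂B₃/∂y − ∂B₂/∂z = 4*y - 8*z + 1
(∇×B)₂ = ∂B₁/∂z − ∂B₃/∂x = -4*z
(∇×B)₃ = ∂B₂/∂x − ∂B₁/∂y = 5*y^2
∇×B = (4*y - 8*z + 1, -4*z, 5*y^2)
At (-2, 3, 2): (-3, -8, 45).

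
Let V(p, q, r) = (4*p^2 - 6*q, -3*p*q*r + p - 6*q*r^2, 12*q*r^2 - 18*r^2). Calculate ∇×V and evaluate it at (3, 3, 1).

(75, 0, -2)

(∇×V)₁ = ∂V₃/∂q − ∂V₂/∂r = 3*p*q + 12*q*r + 12*r^2
(∇×V)₂ = ∂V₁/∂r − ∂V₃/∂p = 0
(∇×V)₃ = ∂V₂/∂p − ∂V₁/∂q = -3*q*r + 7
∇×V = (3*p*q + 12*q*r + 12*r^2, 0, -3*q*r + 7)
At (3, 3, 1): (75, 0, -2).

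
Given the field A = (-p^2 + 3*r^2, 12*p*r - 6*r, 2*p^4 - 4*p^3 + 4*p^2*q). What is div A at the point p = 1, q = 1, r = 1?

-2

∂A₁/∂p = -2*p
∂A₂/∂q = 0
∂A₃/∂r = 0
∇·A = -2*p
At (1, 1, 1): -2.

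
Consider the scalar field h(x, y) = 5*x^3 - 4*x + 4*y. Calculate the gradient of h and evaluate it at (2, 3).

(56, 4)

∂h/∂x = 15*x^2 - 4
∂h/∂y = 4
∇h = (15*x^2 - 4, 4)
At (2, 3): (56, 4).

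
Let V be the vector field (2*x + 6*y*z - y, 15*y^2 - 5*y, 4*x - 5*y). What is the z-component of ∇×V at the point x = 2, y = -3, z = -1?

(∇×V)_3 = ∂V₂/∂x − ∂V₁/∂y
= 0 − (6*z - 1)
= -6*z + 1
At (2, -3, -1): 7.

7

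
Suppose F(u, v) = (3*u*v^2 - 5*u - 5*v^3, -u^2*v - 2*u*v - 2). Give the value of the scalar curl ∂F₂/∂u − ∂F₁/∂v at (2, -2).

∂F₂/∂u = -2*u*v - 2*v
∂F₁/∂v = 6*u*v - 15*v^2
Scalar curl = -8*u*v + 15*v^2 - 2*v
At (2, -2): 96.

96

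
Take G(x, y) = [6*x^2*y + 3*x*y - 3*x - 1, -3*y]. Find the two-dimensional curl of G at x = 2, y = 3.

∂G₂/∂x = 0
∂G₁/∂y = 6*x^2 + 3*x
Scalar curl = -6*x^2 - 3*x
At (2, 3): -30.

-30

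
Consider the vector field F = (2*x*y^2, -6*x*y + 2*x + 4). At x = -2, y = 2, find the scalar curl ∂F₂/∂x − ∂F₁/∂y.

6

∂F₂/∂x = -6*y + 2
∂F₁/∂y = 4*x*y
Scalar curl = -4*x*y - 6*y + 2
At (-2, 2): 6.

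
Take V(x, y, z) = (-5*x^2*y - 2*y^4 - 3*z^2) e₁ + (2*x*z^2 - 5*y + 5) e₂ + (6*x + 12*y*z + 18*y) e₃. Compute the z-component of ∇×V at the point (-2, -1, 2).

(∇×V)_3 = ∂V₂/∂x − ∂V₁/∂y
= 2*z^2 − (-5*x^2 - 8*y^3)
= 5*x^2 + 8*y^3 + 2*z^2
At (-2, -1, 2): 20.

20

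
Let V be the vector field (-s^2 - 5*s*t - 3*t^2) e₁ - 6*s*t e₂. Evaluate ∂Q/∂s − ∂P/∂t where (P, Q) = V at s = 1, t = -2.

∂V₂/∂s = -6*t
∂V₁/∂t = -5*s - 6*t
Scalar curl = 5*s
At (1, -2): 5.

5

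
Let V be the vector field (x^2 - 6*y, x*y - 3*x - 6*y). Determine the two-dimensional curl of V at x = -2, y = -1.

2

∂V₂/∂x = y - 3
∂V₁/∂y = -6
Scalar curl = y + 3
At (-2, -1): 2.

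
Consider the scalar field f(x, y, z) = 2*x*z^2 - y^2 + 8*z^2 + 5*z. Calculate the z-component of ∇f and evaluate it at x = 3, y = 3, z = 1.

(∇f)_3 = ∂f/∂z = 4*x*z + 16*z + 5
At (3, 3, 1): 33.

33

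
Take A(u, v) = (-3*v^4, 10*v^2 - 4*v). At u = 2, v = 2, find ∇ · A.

∂A₁/∂u = 0
∂A₂/∂v = 20*v - 4
∇·A = 20*v - 4
At (2, 2): 36.

36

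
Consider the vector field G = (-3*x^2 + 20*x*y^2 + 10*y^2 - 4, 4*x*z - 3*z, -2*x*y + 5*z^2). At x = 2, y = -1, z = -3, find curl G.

(∇×G)₁ = ∂G₃/∂y − ∂G₂/∂z = -6*x + 3
(∇×G)₂ = ∂G₁/∂z − ∂G₃/∂x = 2*y
(∇×G)₃ = ∂G₂/∂x − ∂G₁/∂y = -40*x*y - 20*y + 4*z
∇×G = (-6*x + 3, 2*y, -40*x*y - 20*y + 4*z)
At (2, -1, -3): (-9, -2, 88).

(-9, -2, 88)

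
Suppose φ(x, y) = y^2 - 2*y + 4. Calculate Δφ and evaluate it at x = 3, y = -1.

∂²φ/∂x² = 0
∂²φ/∂y² = 2
∇²φ = 2
At (3, -1): 2.

2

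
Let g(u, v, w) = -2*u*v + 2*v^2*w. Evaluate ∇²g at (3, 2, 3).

∂²g/∂u² = 0
∂²g/∂v² = 4*w
∂²g/∂w² = 0
∇²g = 4*w
At (3, 2, 3): 12.

12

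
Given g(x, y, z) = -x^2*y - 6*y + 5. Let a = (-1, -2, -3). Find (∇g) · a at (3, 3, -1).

48

∂g/∂x = -2*x*y
∂g/∂y = -x^2 - 6
∂g/∂z = 0
∇g at (3, 3, -1) = (-18, -15, 0)
∇g · a = (-18)(-1) + (-15)(-2) + (0)(-3) = 48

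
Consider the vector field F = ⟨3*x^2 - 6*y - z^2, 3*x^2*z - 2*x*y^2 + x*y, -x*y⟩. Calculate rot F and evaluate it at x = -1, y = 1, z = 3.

(∇×F)₁ = ∂F₃/∂y − ∂F₂/∂z = -3*x^2 - x
(∇×F)₂ = ∂F₁/∂z − ∂F₃/∂x = y - 2*z
(∇×F)₃ = ∂F₂/∂x − ∂F₁/∂y = 6*x*z - 2*y^2 + y + 6
∇×F = (-3*x^2 - x, y - 2*z, 6*x*z - 2*y^2 + y + 6)
At (-1, 1, 3): (-2, -5, -13).

(-2, -5, -13)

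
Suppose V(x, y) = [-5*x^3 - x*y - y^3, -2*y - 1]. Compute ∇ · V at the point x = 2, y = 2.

-64

∂V₁/∂x = -15*x^2 - y
∂V₂/∂y = -2
∇·V = -15*x^2 - y - 2
At (2, 2): -64.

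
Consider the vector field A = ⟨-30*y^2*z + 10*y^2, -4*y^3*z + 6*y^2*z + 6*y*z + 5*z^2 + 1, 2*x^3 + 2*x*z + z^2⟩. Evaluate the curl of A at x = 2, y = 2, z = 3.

(-34, -150, 320)

(∇×A)₁ = ∂A₃/∂y − ∂A₂/∂z = 4*y^3 - 6*y^2 - 6*y - 10*z
(∇×A)₂ = ∂A₁/∂z − ∂A₃/∂x = -6*x^2 - 30*y^2 - 2*z
(∇×A)₃ = ∂A₂/∂x − ∂A₁/∂y = 60*y*z - 20*y
∇×A = (4*y^3 - 6*y^2 - 6*y - 10*z, -6*x^2 - 30*y^2 - 2*z, 60*y*z - 20*y)
At (2, 2, 3): (-34, -150, 320).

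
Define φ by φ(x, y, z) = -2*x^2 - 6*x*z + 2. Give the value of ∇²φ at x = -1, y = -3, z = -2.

∂²φ/∂x² = -4
∂²φ/∂y² = 0
∂²φ/∂z² = 0
∇²φ = -4
At (-1, -3, -2): -4.

-4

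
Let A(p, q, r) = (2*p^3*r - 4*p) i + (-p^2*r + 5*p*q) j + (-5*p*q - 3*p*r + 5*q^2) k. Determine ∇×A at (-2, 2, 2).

(∇×A)₁ = ∂A₃/∂q − ∂A₂/∂r = p^2 - 5*p + 10*q
(∇×A)₂ = ∂A₁/∂r − ∂A₃/∂p = 2*p^3 + 5*q + 3*r
(∇×A)₃ = ∂A₂/∂p − ∂A₁/∂q = -2*p*r + 5*q
∇×A = (p^2 - 5*p + 10*q, 2*p^3 + 5*q + 3*r, -2*p*r + 5*q)
At (-2, 2, 2): (34, 0, 18).

(34, 0, 18)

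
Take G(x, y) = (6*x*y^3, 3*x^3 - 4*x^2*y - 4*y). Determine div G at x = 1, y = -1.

-14

∂G₁/∂x = 6*y^3
∂G₂/∂y = -4*x^2 - 4
∇·G = -4*x^2 + 6*y^3 - 4
At (1, -1): -14.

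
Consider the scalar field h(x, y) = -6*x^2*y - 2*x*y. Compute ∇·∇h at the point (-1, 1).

-12

∂²h/∂x² = -12*y
∂²h/∂y² = 0
∇²h = -12*y
At (-1, 1): -12.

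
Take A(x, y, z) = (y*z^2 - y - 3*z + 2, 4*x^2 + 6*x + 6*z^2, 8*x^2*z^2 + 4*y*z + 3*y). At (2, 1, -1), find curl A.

(11, -37, 22)

(∇×A)₁ = ∂A₃/∂y − ∂A₂/∂z = -8*z + 3
(∇×A)₂ = ∂A₁/∂z − ∂A₃/∂x = -16*x*z^2 + 2*y*z - 3
(∇×A)₃ = ∂A₂/∂x − ∂A₁/∂y = 8*x - z^2 + 7
∇×A = (-8*z + 3, -16*x*z^2 + 2*y*z - 3, 8*x - z^2 + 7)
At (2, 1, -1): (11, -37, 22).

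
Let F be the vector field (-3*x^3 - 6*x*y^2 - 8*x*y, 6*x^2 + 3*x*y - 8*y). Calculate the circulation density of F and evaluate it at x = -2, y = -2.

2

∂F₂/∂x = 12*x + 3*y
∂F₁/∂y = -12*x*y - 8*x
Scalar curl = 12*x*y + 20*x + 3*y
At (-2, -2): 2.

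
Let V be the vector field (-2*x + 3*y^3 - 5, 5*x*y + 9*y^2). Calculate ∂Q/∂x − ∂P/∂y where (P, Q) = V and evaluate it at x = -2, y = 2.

-26

∂V₂/∂x = 5*y
∂V₁/∂y = 9*y^2
Scalar curl = -9*y^2 + 5*y
At (-2, 2): -26.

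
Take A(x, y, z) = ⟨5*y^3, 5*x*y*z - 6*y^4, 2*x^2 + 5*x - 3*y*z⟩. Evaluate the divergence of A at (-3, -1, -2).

∂A₁/∂x = 0
∂A₂/∂y = 5*x*z - 24*y^3
∂A₃/∂z = -3*y
∇·A = 5*x*z - 24*y^3 - 3*y
At (-3, -1, -2): 57.

57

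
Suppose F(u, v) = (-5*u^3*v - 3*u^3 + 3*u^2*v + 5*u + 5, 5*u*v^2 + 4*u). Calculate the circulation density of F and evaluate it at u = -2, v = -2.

-28

∂F₂/∂u = 5*v^2 + 4
∂F₁/∂v = -5*u^3 + 3*u^2
Scalar curl = 5*u^3 - 3*u^2 + 5*v^2 + 4
At (-2, -2): -28.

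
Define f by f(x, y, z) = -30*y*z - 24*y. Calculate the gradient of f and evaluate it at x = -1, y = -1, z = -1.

(0, 6, 30)

∂f/∂x = 0
∂f/∂y = -30*z - 24
∂f/∂z = -30*y
∇f = (0, -30*z - 24, -30*y)
At (-1, -1, -1): (0, 6, 30).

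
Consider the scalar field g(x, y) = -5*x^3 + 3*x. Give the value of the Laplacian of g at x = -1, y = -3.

30

∂²g/∂x² = -30*x
∂²g/∂y² = 0
∇²g = -30*x
At (-1, -3): 30.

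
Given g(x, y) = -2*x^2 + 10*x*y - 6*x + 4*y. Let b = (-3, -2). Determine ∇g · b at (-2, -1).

∂g/∂x = -4*x + 10*y - 6
∂g/∂y = 10*x + 4
∇g at (-2, -1) = (-8, -16)
∇g · b = (-8)(-3) + (-16)(-2) = 56

56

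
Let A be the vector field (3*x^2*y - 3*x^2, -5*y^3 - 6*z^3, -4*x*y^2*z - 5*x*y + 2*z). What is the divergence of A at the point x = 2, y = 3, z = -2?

∂A₁/∂x = 6*x*y - 6*x
∂A₂/∂y = -15*y^2
∂A₃/∂z = -4*x*y^2 + 2
∇·A = -4*x*y^2 + 6*x*y - 6*x - 15*y^2 + 2
At (2, 3, -2): -181.

-181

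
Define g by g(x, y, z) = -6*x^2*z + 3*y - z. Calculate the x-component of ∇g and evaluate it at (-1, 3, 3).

36

(∇g)_1 = ∂g/∂x = -12*x*z
At (-1, 3, 3): 36.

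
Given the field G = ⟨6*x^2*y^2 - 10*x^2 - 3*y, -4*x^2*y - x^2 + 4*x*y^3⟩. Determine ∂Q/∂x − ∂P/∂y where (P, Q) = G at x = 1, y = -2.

9

∂G₂/∂x = -8*x*y - 2*x + 4*y^3
∂G₁/∂y = 12*x^2*y - 3
Scalar curl = -12*x^2*y - 8*x*y - 2*x + 4*y^3 + 3
At (1, -2): 9.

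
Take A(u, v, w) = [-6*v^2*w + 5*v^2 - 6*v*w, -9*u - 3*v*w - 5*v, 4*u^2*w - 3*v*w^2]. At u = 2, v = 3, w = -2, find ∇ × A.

(∇×A)₁ = ∂A₃/∂v − ∂A₂/∂w = 3*v - 3*w^2
(∇×A)₂ = ∂A₁/∂w − ∂A₃/∂u = -8*u*w - 6*v^2 - 6*v
(∇×A)₃ = ∂A₂/∂u − ∂A₁/∂v = 12*v*w - 10*v + 6*w - 9
∇×A = (3*v - 3*w^2, -8*u*w - 6*v^2 - 6*v, 12*v*w - 10*v + 6*w - 9)
At (2, 3, -2): (-3, -40, -123).

(-3, -40, -123)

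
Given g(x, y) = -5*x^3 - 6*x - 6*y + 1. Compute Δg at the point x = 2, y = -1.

-60

∂²g/∂x² = -30*x
∂²g/∂y² = 0
∇²g = -30*x
At (2, -1): -60.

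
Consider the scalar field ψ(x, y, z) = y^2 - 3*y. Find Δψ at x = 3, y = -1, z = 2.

∂²ψ/∂x² = 0
∂²ψ/∂y² = 2
∂²ψ/∂z² = 0
∇²ψ = 2
At (3, -1, 2): 2.

2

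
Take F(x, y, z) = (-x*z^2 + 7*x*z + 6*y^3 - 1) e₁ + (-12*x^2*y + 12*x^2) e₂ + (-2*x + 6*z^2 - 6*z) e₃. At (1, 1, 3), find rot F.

(0, 3, -18)

(∇×F)₁ = ∂F₃/∂y − ∂F₂/∂z = 0
(∇×F)₂ = ∂F₁/∂z − ∂F₃/∂x = -2*x*z + 7*x + 2
(∇×F)₃ = ∂F₂/∂x − ∂F₁/∂y = -24*x*y + 24*x - 18*y^2
∇×F = (0, -2*x*z + 7*x + 2, -24*x*y + 24*x - 18*y^2)
At (1, 1, 3): (0, 3, -18).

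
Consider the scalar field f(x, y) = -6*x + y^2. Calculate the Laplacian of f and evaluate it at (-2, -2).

2

∂²f/∂x² = 0
∂²f/∂y² = 2
∇²f = 2
At (-2, -2): 2.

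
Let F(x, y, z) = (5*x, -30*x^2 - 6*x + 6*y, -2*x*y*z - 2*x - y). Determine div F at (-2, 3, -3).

23

∂F₁/∂x = 5
∂F₂/∂y = 6
∂F₃/∂z = -2*x*y
∇·F = -2*x*y + 11
At (-2, 3, -3): 23.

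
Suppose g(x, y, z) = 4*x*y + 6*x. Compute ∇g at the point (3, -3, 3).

∂g/∂x = 4*y + 6
∂g/∂y = 4*x
∂g/∂z = 0
∇g = (4*y + 6, 4*x, 0)
At (3, -3, 3): (-6, 12, 0).

(-6, 12, 0)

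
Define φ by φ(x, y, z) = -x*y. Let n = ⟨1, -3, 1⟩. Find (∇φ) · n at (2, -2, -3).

8

∂φ/∂x = -y
∂φ/∂y = -x
∂φ/∂z = 0
∇φ at (2, -2, -3) = (2, -2, 0)
∇φ · n = (2)(1) + (-2)(-3) + (0)(1) = 8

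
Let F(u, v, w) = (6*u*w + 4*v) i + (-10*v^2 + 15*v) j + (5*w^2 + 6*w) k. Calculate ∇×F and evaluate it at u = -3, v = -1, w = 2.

(∇×F)₁ = ∂F₃/∂v − ∂F₂/∂w = 0
(∇×F)₂ = ∂F₁/∂w − ∂F₃/∂u = 6*u
(∇×F)₃ = ∂F₂/∂u − ∂F₁/∂v = -4
∇×F = (0, 6*u, -4)
At (-3, -1, 2): (0, -18, -4).

(0, -18, -4)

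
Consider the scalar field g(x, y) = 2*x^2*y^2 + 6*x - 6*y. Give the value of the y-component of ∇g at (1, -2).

(∇g)_2 = ∂g/∂y = 4*x^2*y - 6
At (1, -2): -14.

-14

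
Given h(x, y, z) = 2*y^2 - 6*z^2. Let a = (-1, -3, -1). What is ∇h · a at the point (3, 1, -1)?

-24

∂h/∂x = 0
∂h/∂y = 4*y
∂h/∂z = -12*z
∇h at (3, 1, -1) = (0, 4, 12)
∇h · a = (0)(-1) + (4)(-3) + (12)(-1) = -24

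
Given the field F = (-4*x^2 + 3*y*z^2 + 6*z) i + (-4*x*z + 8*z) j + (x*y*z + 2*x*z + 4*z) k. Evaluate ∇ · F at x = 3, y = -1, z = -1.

∂F₁/∂x = -8*x
∂F₂/∂y = 0
∂F₃/∂z = x*y + 2*x + 4
∇·F = x*y - 6*x + 4
At (3, -1, -1): -17.

-17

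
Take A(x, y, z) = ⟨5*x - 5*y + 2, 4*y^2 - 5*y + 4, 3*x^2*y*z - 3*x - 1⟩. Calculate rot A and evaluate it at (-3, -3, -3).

(∇×A)₁ = ∂A₃/∂y − ∂A₂/∂z = 3*x^2*z
(∇×A)₂ = ∂A₁/∂z − ∂A₃/∂x = -6*x*y*z + 3
(∇×A)₃ = ∂A₂/∂x − ∂A₁/∂y = 5
∇×A = (3*x^2*z, -6*x*y*z + 3, 5)
At (-3, -3, -3): (-81, 165, 5).

(-81, 165, 5)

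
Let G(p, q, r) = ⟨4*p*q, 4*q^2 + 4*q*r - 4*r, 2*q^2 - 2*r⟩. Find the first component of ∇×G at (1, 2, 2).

4

(∇×G)_1 = ∂G₃/∂q − ∂G₂/∂r
= 4*q − (4*q - 4)
= 4
At (1, 2, 2): 4.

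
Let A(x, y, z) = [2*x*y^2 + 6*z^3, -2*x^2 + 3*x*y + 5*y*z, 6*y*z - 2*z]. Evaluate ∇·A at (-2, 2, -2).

2

∂A₁/∂x = 2*y^2
∂A₂/∂y = 3*x + 5*z
∂A₃/∂z = 6*y - 2
∇·A = 3*x + 2*y^2 + 6*y + 5*z - 2
At (-2, 2, -2): 2.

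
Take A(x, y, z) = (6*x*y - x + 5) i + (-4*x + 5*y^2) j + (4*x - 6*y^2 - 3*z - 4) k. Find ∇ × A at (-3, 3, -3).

(-36, -4, 14)

(∇×A)₁ = ∂A₃/∂y − ∂A₂/∂z = -12*y
(∇×A)₂ = ∂A₁/∂z − ∂A₃/∂x = -4
(∇×A)₃ = ∂A₂/∂x − ∂A₁/∂y = -6*x - 4
∇×A = (-12*y, -4, -6*x - 4)
At (-3, 3, -3): (-36, -4, 14).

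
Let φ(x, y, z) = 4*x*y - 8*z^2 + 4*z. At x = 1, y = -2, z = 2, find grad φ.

∂φ/∂x = 4*y
∂φ/∂y = 4*x
∂φ/∂z = -16*z + 4
∇φ = (4*y, 4*x, -16*z + 4)
At (1, -2, 2): (-8, 4, -28).

(-8, 4, -28)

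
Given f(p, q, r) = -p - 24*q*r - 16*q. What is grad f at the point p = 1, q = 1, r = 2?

∂f/∂p = -1
∂f/∂q = -24*r - 16
∂f/∂r = -24*q
∇f = (-1, -24*r - 16, -24*q)
At (1, 1, 2): (-1, -64, -24).

(-1, -64, -24)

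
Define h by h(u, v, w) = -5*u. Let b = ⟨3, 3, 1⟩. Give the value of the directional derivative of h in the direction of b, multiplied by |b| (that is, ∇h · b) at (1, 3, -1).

∂h/∂u = -5
∂h/∂v = 0
∂h/∂w = 0
∇h at (1, 3, -1) = (-5, 0, 0)
∇h · b = (-5)(3) + (0)(3) + (0)(1) = -15

-15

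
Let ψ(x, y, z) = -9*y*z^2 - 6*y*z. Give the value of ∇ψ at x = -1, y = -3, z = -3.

(0, -63, -144)

∂ψ/∂x = 0
∂ψ/∂y = -9*z^2 - 6*z
∂ψ/∂z = -18*y*z - 6*y
∇ψ = (0, -9*z^2 - 6*z, -18*y*z - 6*y)
At (-1, -3, -3): (0, -63, -144).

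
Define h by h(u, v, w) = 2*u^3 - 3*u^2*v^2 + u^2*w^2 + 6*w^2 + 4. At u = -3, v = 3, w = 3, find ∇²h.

-96

∂²h/∂u² = 2*(6*u - 3*v^2 + w^2)
∂²h/∂v² = -6*u^2
∂²h/∂w² = 2*(u^2 + 6)
∇²h = -4*u^2 + 12*u - 6*v^2 + 2*w^2 + 12
At (-3, 3, 3): -96.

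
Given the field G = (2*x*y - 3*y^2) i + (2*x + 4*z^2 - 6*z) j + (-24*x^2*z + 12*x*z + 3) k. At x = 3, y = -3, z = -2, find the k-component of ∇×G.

-22

(∇×G)_3 = ∂G₂/∂x − ∂G₁/∂y
= 2 − (2*x - 6*y)
= -2*x + 6*y + 2
At (3, -3, -2): -22.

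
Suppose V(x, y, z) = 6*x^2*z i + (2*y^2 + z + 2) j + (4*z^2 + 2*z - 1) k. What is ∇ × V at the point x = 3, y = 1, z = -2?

(∇×V)₁ = ∂V₃/∂y − ∂V₂/∂z = -1
(∇×V)₂ = ∂V₁/∂z − ∂V₃/∂x = 6*x^2
(∇×V)₃ = ∂V₂/∂x − ∂V₁/∂y = 0
∇×V = (-1, 6*x^2, 0)
At (3, 1, -2): (-1, 54, 0).

(-1, 54, 0)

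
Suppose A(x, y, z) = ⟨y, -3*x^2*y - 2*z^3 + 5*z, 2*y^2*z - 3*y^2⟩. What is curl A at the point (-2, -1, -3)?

(67, 0, -13)

(∇×A)₁ = ∂A₃/∂y − ∂A₂/∂z = 4*y*z - 6*y + 6*z^2 - 5
(∇×A)₂ = ∂A₁/∂z − ∂A₃/∂x = 0
(∇×A)₃ = ∂A₂/∂x − ∂A₁/∂y = -6*x*y - 1
∇×A = (4*y*z - 6*y + 6*z^2 - 5, 0, -6*x*y - 1)
At (-2, -1, -3): (67, 0, -13).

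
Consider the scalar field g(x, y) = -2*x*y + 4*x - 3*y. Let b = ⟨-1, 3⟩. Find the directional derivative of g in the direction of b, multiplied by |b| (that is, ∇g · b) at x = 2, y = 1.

∂g/∂x = -2*y + 4
∂g/∂y = -2*x - 3
∇g at (2, 1) = (2, -7)
∇g · b = (2)(-1) + (-7)(3) = -23

-23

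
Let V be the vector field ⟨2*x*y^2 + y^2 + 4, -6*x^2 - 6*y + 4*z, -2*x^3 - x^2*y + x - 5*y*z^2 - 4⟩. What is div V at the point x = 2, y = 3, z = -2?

72

∂V₁/∂x = 2*y^2
∂V₂/∂y = -6
∂V₃/∂z = -10*y*z
∇·V = 2*y^2 - 10*y*z - 6
At (2, 3, -2): 72.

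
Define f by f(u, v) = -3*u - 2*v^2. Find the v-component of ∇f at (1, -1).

(∇f)_2 = ∂f/∂v = -4*v
At (1, -1): 4.

4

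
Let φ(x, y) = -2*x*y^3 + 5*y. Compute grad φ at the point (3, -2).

∂φ/∂x = -2*y^3
∂φ/∂y = -6*x*y^2 + 5
∇φ = (-2*y^3, -6*x*y^2 + 5)
At (3, -2): (16, -67).

(16, -67)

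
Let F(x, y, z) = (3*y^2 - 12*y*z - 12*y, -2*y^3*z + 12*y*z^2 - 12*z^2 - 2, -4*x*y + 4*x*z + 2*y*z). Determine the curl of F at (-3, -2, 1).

(∇×F)₁ = ∂F₃/∂y − ∂F₂/∂z = -4*x + 2*y^3 - 24*y*z + 26*z
(∇×F)₂ = ∂F₁/∂z − ∂F₃/∂x = -8*y - 4*z
(∇×F)₃ = ∂F₂/∂x − ∂F₁/∂y = -6*y + 12*z + 12
∇×F = (-4*x + 2*y^3 - 24*y*z + 26*z, -8*y - 4*z, -6*y + 12*z + 12)
At (-3, -2, 1): (70, 12, 36).

(70, 12, 36)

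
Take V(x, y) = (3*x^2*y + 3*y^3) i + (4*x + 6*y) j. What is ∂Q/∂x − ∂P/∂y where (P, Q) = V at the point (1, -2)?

-35

∂V₂/∂x = 4
∂V₁/∂y = 3*x^2 + 9*y^2
Scalar curl = -3*x^2 - 9*y^2 + 4
At (1, -2): -35.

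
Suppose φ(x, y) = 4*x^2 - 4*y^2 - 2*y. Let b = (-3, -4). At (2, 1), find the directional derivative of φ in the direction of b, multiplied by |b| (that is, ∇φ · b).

∂φ/∂x = 8*x
∂φ/∂y = -8*y - 2
∇φ at (2, 1) = (16, -10)
∇φ · b = (16)(-3) + (-10)(-4) = -8

-8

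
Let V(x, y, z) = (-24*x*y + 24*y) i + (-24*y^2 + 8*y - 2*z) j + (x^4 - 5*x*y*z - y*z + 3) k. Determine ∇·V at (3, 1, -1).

∂V₁/∂x = -24*y
∂V₂/∂y = -48*y + 8
∂V₃/∂z = -5*x*y - y
∇·V = -5*x*y - 73*y + 8
At (3, 1, -1): -80.

-80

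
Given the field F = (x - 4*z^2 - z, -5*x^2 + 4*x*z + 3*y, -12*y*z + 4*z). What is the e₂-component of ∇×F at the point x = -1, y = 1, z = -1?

7

(∇×F)_2 = ∂F₁/∂z − ∂F₃/∂x
= -8*z - 1 − (0)
= -8*z - 1
At (-1, 1, -1): 7.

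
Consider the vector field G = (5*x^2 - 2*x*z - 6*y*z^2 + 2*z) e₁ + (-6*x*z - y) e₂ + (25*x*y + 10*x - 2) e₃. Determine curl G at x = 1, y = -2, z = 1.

(31, 64, 0)

(∇×G)₁ = ∂G₃/∂y − ∂G₂/∂z = 31*x
(∇×G)₂ = ∂G₁/∂z − ∂G₃/∂x = -2*x - 12*y*z - 25*y - 8
(∇×G)₃ = ∂G₂/∂x − ∂G₁/∂y = 6*z^2 - 6*z
∇×G = (31*x, -2*x - 12*y*z - 25*y - 8, 6*z^2 - 6*z)
At (1, -2, 1): (31, 64, 0).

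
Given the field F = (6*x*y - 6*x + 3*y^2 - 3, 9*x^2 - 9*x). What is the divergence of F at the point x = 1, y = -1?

-12

∂F₁/∂x = 6*y - 6
∂F₂/∂y = 0
∇·F = 6*y - 6
At (1, -1): -12.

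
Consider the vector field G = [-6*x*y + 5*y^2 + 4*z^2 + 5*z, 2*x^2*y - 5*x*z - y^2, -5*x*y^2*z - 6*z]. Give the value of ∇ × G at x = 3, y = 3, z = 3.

(-255, 164, 9)

(∇×G)₁ = ∂G₃/∂y − ∂G₂/∂z = -10*x*y*z + 5*x
(∇×G)₂ = ∂G₁/∂z − ∂G₃/∂x = 5*y^2*z + 8*z + 5
(∇×G)₃ = ∂G₂/∂x − ∂G₁/∂y = 4*x*y + 6*x - 10*y - 5*z
∇×G = (-10*x*y*z + 5*x, 5*y^2*z + 8*z + 5, 4*x*y + 6*x - 10*y - 5*z)
At (3, 3, 3): (-255, 164, 9).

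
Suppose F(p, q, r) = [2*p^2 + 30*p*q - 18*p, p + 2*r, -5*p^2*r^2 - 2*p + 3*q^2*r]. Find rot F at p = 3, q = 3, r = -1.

(-20, 32, -89)

(∇×F)₁ = ∂F₃/∂q − ∂F₂/∂r = 6*q*r - 2
(∇×F)₂ = ∂F₁/∂r − ∂F₃/∂p = 10*p*r^2 + 2
(∇×F)₃ = ∂F₂/∂p − ∂F₁/∂q = -30*p + 1
∇×F = (6*q*r - 2, 10*p*r^2 + 2, -30*p + 1)
At (3, 3, -1): (-20, 32, -89).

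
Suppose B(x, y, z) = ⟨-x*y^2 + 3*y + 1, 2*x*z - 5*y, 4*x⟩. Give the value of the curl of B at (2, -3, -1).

(-4, -4, -17)

(∇×B)₁ = ∂B₃/∂y − ∂B₂/∂z = -2*x
(∇×B)₂ = ∂B₁/∂z − ∂B₃/∂x = -4
(∇×B)₃ = ∂B₂/∂x − ∂B₁/∂y = 2*x*y + 2*z - 3
∇×B = (-2*x, -4, 2*x*y + 2*z - 3)
At (2, -3, -1): (-4, -4, -17).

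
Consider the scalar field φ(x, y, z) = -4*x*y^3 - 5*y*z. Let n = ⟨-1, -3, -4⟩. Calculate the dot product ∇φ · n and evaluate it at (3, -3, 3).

849

∂φ/∂x = -4*y^3
∂φ/∂y = -12*x*y^2 - 5*z
∂φ/∂z = -5*y
∇φ at (3, -3, 3) = (108, -339, 15)
∇φ · n = (108)(-1) + (-339)(-3) + (15)(-4) = 849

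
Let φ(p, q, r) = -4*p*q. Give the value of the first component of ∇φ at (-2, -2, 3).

(∇φ)_1 = ∂φ/∂p = -4*q
At (-2, -2, 3): 8.

8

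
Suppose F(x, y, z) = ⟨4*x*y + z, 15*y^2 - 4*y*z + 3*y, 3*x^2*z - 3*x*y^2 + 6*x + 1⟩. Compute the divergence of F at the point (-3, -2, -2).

-30

∂F₁/∂x = 4*y
∂F₂/∂y = 30*y - 4*z + 3
∂F₃/∂z = 3*x^2
∇·F = 3*x^2 + 34*y - 4*z + 3
At (-3, -2, -2): -30.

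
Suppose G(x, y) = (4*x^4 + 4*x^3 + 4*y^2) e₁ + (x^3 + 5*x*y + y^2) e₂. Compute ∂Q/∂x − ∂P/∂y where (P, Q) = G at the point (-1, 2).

-3

∂G₂/∂x = 3*x^2 + 5*y
∂G₁/∂y = 8*y
Scalar curl = 3*x^2 - 3*y
At (-1, 2): -3.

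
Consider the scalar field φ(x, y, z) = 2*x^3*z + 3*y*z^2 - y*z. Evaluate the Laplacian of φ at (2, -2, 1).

12

∂²φ/∂x² = 12*x*z
∂²φ/∂y² = 0
∂²φ/∂z² = 6*y
∇²φ = 12*x*z + 6*y
At (2, -2, 1): 12.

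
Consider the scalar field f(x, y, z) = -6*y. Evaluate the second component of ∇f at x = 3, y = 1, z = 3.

(∇f)_2 = ∂f/∂y = -6
At (3, 1, 3): -6.

-6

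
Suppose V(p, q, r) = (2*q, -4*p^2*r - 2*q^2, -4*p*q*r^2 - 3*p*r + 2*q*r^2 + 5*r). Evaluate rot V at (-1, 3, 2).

(∇×V)₁ = ∂V₃/∂q − ∂V₂/∂r = 4*p^2 - 4*p*r^2 + 2*r^2
(∇×V)₂ = ∂V₁/∂r − ∂V₃/∂p = 4*q*r^2 + 3*r
(∇×V)₃ = ∂V₂/∂p − ∂V₁/∂q = -8*p*r - 2
∇×V = (4*p^2 - 4*p*r^2 + 2*r^2, 4*q*r^2 + 3*r, -8*p*r - 2)
At (-1, 3, 2): (28, 54, 14).

(28, 54, 14)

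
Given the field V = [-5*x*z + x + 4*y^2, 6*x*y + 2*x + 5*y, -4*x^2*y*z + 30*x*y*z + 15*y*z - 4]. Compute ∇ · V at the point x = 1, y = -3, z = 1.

∂V₁/∂x = -5*z + 1
∂V₂/∂y = 6*x + 5
∂V₃/∂z = -4*x^2*y + 30*x*y + 15*y
∇·V = -4*x^2*y + 30*x*y + 6*x + 15*y - 5*z + 6
At (1, -3, 1): -116.

-116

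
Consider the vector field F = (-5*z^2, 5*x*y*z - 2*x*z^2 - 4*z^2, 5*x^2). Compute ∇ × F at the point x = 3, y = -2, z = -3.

(-30, 0, 12)

(∇×F)₁ = ∂F₃/∂y − ∂F₂/∂z = -5*x*y + 4*x*z + 8*z
(∇×F)₂ = ∂F₁/∂z − ∂F₃/∂x = -10*x - 10*z
(∇×F)₃ = ∂F₂/∂x − ∂F₁/∂y = 5*y*z - 2*z^2
∇×F = (-5*x*y + 4*x*z + 8*z, -10*x - 10*z, 5*y*z - 2*z^2)
At (3, -2, -3): (-30, 0, 12).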